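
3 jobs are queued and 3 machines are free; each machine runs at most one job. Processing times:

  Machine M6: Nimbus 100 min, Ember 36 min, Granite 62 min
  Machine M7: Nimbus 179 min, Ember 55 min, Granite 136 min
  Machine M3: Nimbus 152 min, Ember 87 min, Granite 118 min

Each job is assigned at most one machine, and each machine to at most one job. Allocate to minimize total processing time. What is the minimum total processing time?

Min total: 269 min

Optimal: Nimbus→Machine M3 (152 min), Ember→Machine M7 (55 min), Granite→Machine M6 (62 min) — total 152+55+62 = 269 min.
Next-best assignment: Nimbus→Machine M6, Ember→Machine M7, Granite→Machine M3 = 273 min.
Checked against all permutations: 269 min is optimal.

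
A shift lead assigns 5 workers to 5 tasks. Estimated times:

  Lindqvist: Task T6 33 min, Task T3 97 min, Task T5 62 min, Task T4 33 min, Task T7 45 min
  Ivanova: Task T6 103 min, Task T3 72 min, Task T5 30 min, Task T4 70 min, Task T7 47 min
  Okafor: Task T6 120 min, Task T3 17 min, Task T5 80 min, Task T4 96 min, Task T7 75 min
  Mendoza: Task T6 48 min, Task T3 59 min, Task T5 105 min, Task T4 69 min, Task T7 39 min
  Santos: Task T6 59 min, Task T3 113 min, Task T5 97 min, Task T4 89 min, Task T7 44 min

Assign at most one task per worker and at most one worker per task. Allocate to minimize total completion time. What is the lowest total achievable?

Min total: 172 min

Optimal: Lindqvist→Task T4 (33 min), Ivanova→Task T5 (30 min), Okafor→Task T3 (17 min), Mendoza→Task T6 (48 min), Santos→Task T7 (44 min) — total 33+30+17+48+44 = 172 min.
Column-greedy (each task in turn goes to its cheapest remaining worker) gives 193 min, worse by 21.
Swapping Santos↔Ivanova (Santos→Task T5 97 min, Ivanova→Task T7 47 min) adds 70.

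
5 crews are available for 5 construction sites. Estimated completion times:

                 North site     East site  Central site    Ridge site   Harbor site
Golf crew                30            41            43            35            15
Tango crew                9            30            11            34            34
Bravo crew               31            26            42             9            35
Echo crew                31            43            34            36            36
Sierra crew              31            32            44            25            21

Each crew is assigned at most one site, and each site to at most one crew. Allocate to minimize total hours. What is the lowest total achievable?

Optimal: Golf crew→Harbor site (15 hours), Tango crew→Central site (11 hours), Bravo crew→Ridge site (9 hours), Echo crew→North site (31 hours), Sierra crew→East site (32 hours) — total 15+11+9+31+32 = 98 hours.
Column-greedy (each site in turn goes to its cheapest remaining crew) gives 109 hours, worse by 11.
Checked against all permutations: 98 hours is optimal.

Min total: 98 hours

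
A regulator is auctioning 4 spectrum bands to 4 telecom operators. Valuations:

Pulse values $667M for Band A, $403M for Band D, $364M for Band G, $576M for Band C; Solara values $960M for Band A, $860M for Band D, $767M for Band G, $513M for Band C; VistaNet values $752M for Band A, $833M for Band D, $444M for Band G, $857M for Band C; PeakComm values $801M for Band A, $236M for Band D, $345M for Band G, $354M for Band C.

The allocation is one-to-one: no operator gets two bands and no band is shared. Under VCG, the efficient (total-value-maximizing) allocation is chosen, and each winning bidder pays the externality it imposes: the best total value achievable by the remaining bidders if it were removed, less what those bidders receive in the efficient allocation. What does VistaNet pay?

Efficient allocation: Pulse→Band C ($576M), Solara→Band G ($767M), VistaNet→Band D ($833M), PeakComm→Band A ($801M); total welfare W = $2977M.
VistaNet receives Band D at value $833M, so the others get W − 833 = $2144M.
Without VistaNet: best allocation of the remaining 3 bidders over all 4 bands is Pulse→Band C ($576M), Solara→Band D ($860M), PeakComm→Band A ($801M), total $2237M.
VCG payment = (others' best without VistaNet) − (others' welfare with VistaNet) = 2237 − 2144 = $93M.

VistaNet pays $93M.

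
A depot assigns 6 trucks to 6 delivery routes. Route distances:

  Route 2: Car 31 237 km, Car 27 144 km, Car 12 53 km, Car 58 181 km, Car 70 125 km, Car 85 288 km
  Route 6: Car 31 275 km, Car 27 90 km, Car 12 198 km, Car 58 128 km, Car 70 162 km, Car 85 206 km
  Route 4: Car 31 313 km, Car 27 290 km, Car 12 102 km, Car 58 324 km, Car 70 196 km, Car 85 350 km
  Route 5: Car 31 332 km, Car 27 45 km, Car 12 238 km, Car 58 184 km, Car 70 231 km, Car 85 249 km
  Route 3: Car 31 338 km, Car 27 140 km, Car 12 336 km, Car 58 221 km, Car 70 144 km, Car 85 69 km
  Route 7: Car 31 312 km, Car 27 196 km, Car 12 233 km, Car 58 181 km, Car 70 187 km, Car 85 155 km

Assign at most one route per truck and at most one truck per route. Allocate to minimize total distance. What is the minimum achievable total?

This is a one-to-one assignment (minimum-cost bipartite matching).
Optimal: Car 31→Route 2 (237 km), Car 27→Route 5 (45 km), Car 12→Route 4 (102 km), Car 58→Route 6 (128 km), Car 70→Route 7 (187 km), Car 85→Route 3 (69 km) — total 237+45+102+128+187+69 = 768 km.
Min-entry greedy (repeatedly take the single cheapest remaining cell) gives 795 km, worse by 27.
Next-best assignment: Car 31→Route 7, Car 27→Route 5, Car 12→Route 4, Car 58→Route 6, Car 70→Route 2, Car 85→Route 3 = 781 km.

Min total: 768 km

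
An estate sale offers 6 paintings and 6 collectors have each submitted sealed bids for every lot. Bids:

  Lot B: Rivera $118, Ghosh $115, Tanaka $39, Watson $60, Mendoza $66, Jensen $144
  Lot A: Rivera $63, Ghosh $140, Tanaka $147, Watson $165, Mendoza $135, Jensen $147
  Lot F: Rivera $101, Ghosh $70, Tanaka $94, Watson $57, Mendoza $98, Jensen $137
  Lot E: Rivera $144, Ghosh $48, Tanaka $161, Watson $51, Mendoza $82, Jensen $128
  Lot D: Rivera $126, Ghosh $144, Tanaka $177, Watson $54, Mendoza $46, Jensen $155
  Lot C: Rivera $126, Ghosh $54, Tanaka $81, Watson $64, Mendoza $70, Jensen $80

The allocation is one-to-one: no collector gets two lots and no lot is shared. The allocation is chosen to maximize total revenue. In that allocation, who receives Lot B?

Jensen receives Lot B.

Optimal: Rivera→Lot C ($126), Ghosh→Lot D ($144), Tanaka→Lot E ($161), Watson→Lot A ($165), Mendoza→Lot F ($98), Jensen→Lot B ($144) — total 126+144+161+165+98+144 = $838.
Row-greedy (each collector in turn takes its best remaining lot) gives $741, worse by 97.
Next-best assignment: Rivera→Lot C, Ghosh→Lot B, Tanaka→Lot E, Watson→Lot A, Mendoza→Lot F, Jensen→Lot D = $820.
Every other assignment is strictly worse.
Jensen's own top lot is Lot D ($155), but forcing Jensen→Lot D and reassigning the rest optimally gives only $820 — worse by 18.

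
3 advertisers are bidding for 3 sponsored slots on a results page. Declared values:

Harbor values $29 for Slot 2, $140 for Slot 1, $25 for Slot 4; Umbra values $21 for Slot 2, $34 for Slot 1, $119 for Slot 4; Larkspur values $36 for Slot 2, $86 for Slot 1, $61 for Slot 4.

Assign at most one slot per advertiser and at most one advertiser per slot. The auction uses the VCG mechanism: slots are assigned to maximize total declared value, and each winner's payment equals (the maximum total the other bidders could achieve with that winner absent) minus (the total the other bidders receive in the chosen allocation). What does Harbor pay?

Efficient allocation: Harbor→Slot 1 ($140), Umbra→Slot 4 ($119), Larkspur→Slot 2 ($36); total welfare W = $295.
Harbor receives Slot 1 at value $140, so the others get W − 140 = $155.
Without Harbor: best allocation of the remaining 2 bidders over all 3 slots is Umbra→Slot 4 ($119), Larkspur→Slot 1 ($86), total $205.
VCG payment = (others' best without Harbor) − (others' welfare with Harbor) = 205 − 155 = $50.

Harbor pays $50.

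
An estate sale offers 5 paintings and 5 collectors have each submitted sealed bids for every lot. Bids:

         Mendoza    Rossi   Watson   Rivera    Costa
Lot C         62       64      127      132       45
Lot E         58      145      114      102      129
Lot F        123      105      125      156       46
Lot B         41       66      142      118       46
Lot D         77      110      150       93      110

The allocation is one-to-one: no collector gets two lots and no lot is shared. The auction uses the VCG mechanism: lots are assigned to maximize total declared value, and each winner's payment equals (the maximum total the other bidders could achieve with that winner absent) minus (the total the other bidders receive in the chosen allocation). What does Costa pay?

Efficient allocation: Mendoza→Lot F ($123), Rossi→Lot E ($145), Watson→Lot B ($142), Rivera→Lot C ($132), Costa→Lot D ($110); total welfare W = $652.
Costa receives Lot D at value $110, so the others get W − 110 = $542.
Without Costa: best allocation of the remaining 4 bidders over all 5 lots is Mendoza→Lot F ($123), Rossi→Lot E ($145), Watson→Lot D ($150), Rivera→Lot C ($132), total $550.
VCG payment = (others' best without Costa) − (others' welfare with Costa) = 550 − 542 = $8.

Costa pays $8.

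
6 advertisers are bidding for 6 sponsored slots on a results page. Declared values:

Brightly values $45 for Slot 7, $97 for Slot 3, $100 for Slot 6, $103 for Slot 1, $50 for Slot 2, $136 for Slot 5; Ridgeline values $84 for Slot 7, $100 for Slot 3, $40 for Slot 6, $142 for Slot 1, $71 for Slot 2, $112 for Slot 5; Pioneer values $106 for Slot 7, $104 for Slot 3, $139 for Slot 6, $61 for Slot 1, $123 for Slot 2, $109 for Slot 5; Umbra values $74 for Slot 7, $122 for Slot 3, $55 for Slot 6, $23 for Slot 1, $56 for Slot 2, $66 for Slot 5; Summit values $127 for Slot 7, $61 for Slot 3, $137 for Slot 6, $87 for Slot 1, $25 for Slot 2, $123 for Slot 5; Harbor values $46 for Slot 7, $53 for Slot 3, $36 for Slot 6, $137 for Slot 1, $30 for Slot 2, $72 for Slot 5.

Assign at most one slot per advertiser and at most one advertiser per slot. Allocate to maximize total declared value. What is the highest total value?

Optimal: Brightly→Slot 5 ($136), Ridgeline→Slot 7 ($84), Pioneer→Slot 2 ($123), Umbra→Slot 3 ($122), Summit→Slot 6 ($137), Harbor→Slot 1 ($137) — total 136+84+123+122+137+137 = $739.
Max-entry greedy (repeatedly take the single best remaining cell) gives $696, worse by 43.
Swapping Harbor↔Ridgeline (Harbor→Slot 7 $46, Ridgeline→Slot 1 $142) loses 33.

Max total: $739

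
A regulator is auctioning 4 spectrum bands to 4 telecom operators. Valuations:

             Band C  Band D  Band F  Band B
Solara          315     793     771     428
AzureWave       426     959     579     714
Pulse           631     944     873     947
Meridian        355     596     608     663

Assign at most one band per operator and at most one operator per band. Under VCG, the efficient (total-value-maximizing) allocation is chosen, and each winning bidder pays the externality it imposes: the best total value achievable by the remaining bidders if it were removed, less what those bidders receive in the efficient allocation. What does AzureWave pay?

AzureWave pays $305M.

Efficient allocation: Solara→Band F ($771M), AzureWave→Band D ($959M), Pulse→Band B ($947M), Meridian→Band C ($355M); total welfare W = $3032M.
AzureWave receives Band D at value $959M, so the others get W − 959 = $2073M.
Without AzureWave: best allocation of the remaining 3 bidders over all 4 bands is Solara→Band F ($771M), Pulse→Band D ($944M), Meridian→Band B ($663M), total $2378M.
VCG payment = (others' best without AzureWave) − (others' welfare with AzureWave) = 2378 − 2073 = $305M.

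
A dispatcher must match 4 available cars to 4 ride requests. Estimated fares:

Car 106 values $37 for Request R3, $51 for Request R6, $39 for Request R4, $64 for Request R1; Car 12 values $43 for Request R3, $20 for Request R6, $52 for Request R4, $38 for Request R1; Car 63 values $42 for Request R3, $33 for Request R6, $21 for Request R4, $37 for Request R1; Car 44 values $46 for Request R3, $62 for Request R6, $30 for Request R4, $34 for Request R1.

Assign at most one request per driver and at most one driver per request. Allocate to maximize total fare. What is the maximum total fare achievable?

Treat this as an assignment problem: match each driver to one request.
Optimal: Car 106→Request R1 ($64), Car 12→Request R4 ($52), Car 63→Request R3 ($42), Car 44→Request R6 ($62) — total 64+52+42+62 = $220.
Column-greedy (each request in turn goes to its best remaining driver) gives $186, worse by 34.
No other one-to-one assignment exceeds $220.

Maximum total: $220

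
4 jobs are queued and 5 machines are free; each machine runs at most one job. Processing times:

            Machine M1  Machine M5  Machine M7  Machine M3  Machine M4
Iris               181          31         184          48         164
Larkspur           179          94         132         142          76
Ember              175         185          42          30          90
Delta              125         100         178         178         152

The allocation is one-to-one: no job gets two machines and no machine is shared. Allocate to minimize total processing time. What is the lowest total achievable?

Min total: 262 min

Optimal: Iris→Machine M5 (31 min), Larkspur→Machine M4 (76 min), Ember→Machine M3 (30 min), Delta→Machine M1 (125 min) — total 31+76+30+125 = 262 min.
Column-greedy (each machine in turn goes to its cheapest remaining job) gives 340 min, worse by 78.
Swapping Ember↔Larkspur (Ember→Machine M4 90 min, Larkspur→Machine M3 142 min) adds 126.
Every other assignment is strictly worse.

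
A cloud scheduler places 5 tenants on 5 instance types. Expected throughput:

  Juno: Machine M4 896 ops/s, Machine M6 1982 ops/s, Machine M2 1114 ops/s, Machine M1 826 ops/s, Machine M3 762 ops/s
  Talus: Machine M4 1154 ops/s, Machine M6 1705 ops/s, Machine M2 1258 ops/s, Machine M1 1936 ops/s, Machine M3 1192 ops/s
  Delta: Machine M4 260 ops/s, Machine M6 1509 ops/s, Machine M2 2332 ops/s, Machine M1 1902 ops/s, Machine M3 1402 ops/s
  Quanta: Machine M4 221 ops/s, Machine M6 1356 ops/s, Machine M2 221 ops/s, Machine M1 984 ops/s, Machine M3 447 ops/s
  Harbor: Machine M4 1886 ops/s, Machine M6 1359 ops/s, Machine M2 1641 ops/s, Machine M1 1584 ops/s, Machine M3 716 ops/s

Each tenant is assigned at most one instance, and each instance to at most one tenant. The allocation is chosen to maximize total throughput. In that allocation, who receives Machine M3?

This is a one-to-one assignment (maximum-weight bipartite matching).
Optimal: Juno→Machine M6 (1982 ops/s), Talus→Machine M1 (1936 ops/s), Delta→Machine M2 (2332 ops/s), Quanta→Machine M3 (447 ops/s), Harbor→Machine M4 (1886 ops/s) — total 1982+1936+2332+447+1886 = 8583 ops/s.
No other one-to-one assignment exceeds 8583 ops/s.
Quanta's own top instance is Machine M6 (1356 ops/s), but forcing Quanta→Machine M6 and reassigning the rest optimally gives only 8272 ops/s — worse by 311.

Quanta receives Machine M3.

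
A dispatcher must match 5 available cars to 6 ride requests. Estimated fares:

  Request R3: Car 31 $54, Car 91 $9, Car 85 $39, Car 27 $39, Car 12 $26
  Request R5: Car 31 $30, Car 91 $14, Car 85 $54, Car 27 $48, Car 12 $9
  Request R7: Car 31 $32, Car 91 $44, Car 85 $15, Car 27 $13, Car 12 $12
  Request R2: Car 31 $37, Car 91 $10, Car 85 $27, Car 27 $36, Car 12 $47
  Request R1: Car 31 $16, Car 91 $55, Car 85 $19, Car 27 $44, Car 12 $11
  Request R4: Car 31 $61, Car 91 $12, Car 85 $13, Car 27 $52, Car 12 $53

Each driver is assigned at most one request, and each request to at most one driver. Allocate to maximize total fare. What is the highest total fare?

Treat this as an assignment problem: match each driver to one request.
Optimal: Car 31→Request R3 ($54), Car 91→Request R1 ($55), Car 85→Request R5 ($54), Car 27→Request R4 ($52), Car 12→Request R2 ($47) — total 54+55+54+52+47 = $262.
Max-entry greedy (repeatedly take the single best remaining cell) gives $256, worse by 6.

Max total: $262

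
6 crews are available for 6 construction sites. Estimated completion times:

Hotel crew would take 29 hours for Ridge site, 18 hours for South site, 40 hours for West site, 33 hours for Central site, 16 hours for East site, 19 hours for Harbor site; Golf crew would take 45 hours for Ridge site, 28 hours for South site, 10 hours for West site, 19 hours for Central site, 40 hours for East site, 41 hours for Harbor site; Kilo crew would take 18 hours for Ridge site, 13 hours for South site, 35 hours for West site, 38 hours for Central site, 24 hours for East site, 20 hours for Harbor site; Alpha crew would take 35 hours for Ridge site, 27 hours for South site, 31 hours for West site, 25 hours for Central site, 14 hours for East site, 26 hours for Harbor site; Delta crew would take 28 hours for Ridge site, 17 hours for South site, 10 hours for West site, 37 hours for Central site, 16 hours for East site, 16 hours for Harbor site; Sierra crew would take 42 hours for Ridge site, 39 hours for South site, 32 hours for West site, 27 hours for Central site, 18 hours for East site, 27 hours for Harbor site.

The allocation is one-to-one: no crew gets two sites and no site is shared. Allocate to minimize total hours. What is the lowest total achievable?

This is a one-to-one assignment (minimum-cost bipartite matching).
Optimal: Hotel crew→South site (18 hours), Golf crew→West site (10 hours), Kilo crew→Ridge site (18 hours), Alpha crew→East site (14 hours), Delta crew→Harbor site (16 hours), Sierra crew→Central site (27 hours) — total 18+10+18+14+16+27 = 103 hours.
Row-greedy (each crew in turn takes its cheapest remaining site) gives 122 hours, worse by 19.
Next-best assignment: Hotel crew→South site, Golf crew→West site, Kilo crew→Ridge site, Alpha crew→Central site, Delta crew→Harbor site, Sierra crew→East site = 105 hours.
Swapping Alpha crew↔Kilo crew (Alpha crew→Ridge site 35 hours, Kilo crew→East site 24 hours) adds 27.
Every other assignment is strictly worse.

Min total: 103 hours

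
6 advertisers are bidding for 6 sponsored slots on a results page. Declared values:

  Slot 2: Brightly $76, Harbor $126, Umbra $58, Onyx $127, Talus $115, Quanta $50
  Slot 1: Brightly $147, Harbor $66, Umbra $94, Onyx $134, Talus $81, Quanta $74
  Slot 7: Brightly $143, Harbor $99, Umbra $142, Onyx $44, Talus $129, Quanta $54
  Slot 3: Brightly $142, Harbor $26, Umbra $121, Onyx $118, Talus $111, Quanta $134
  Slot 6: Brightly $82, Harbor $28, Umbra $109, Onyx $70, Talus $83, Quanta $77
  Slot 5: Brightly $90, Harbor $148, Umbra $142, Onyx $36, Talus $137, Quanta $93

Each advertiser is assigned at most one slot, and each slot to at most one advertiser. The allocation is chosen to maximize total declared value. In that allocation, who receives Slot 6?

This is the linear assignment problem.
Optimal: Brightly→Slot 1 ($147), Harbor→Slot 5 ($148), Umbra→Slot 6 ($109), Onyx→Slot 2 ($127), Talus→Slot 7 ($129), Quanta→Slot 3 ($134) — total 147+148+109+127+129+134 = $794.
Column-greedy (each slot in turn goes to its best remaining advertiser) gives $781, worse by 13.
Next-best assignment: Brightly→Slot 7, Harbor→Slot 2, Umbra→Slot 6, Onyx→Slot 1, Talus→Slot 5, Quanta→Slot 3 = $783.
Every other assignment is strictly worse.
Umbra's own top slot is Slot 7 ($142), but forcing Umbra→Slot 7 and reassigning the rest optimally gives only $781 — worse by 13.

Umbra receives Slot 6.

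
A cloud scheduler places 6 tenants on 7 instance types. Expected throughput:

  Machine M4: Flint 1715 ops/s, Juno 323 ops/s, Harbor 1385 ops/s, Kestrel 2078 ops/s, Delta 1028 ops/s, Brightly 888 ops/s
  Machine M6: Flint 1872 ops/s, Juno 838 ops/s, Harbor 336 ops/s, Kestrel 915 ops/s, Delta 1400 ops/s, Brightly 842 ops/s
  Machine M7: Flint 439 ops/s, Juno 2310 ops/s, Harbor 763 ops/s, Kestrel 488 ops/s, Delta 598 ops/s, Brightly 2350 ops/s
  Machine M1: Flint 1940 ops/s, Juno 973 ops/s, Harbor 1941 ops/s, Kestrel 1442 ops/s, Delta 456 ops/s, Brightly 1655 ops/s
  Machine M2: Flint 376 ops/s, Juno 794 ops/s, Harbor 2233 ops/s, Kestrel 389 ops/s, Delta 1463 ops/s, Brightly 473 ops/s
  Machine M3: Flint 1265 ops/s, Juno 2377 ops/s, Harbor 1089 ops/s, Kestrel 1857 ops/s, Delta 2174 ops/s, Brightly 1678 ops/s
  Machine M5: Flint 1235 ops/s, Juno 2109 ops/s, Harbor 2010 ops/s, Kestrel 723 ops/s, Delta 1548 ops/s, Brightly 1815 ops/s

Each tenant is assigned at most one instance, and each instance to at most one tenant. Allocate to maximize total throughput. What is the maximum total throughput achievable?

Max total: 12884 ops/s

Optimal: Flint→Machine M1 (1940 ops/s), Juno→Machine M5 (2109 ops/s), Harbor→Machine M2 (2233 ops/s), Kestrel→Machine M4 (2078 ops/s), Delta→Machine M3 (2174 ops/s), Brightly→Machine M7 (2350 ops/s) — total 1940+2109+2233+2078+2174+2350 = 12884 ops/s.
Row-greedy (each tenant in turn takes its best remaining instance) gives 12526 ops/s, worse by 358.
Next-best assignment: Flint→Machine M6, Juno→Machine M5, Harbor→Machine M2, Kestrel→Machine M4, Delta→Machine M3, Brightly→Machine M7 = 12816 ops/s.
Swapping Harbor↔Juno (Harbor→Machine M5 2010 ops/s, Juno→Machine M2 794 ops/s) loses 1538.
No other one-to-one assignment exceeds 12884 ops/s.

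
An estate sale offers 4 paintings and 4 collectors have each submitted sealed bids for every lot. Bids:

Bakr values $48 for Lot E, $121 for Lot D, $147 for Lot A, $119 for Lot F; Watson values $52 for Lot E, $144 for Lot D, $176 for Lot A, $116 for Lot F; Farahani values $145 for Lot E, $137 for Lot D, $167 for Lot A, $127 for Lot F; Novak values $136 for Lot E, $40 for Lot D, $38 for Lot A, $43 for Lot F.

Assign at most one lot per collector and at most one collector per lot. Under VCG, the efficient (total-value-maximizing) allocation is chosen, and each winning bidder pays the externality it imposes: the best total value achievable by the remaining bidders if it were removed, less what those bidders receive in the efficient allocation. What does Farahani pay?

Farahani pays $2.

Efficient allocation: Bakr→Lot F ($119), Watson→Lot A ($176), Farahani→Lot D ($137), Novak→Lot E ($136); total welfare W = $568.
Farahani receives Lot D at value $137, so the others get W − 137 = $431.
Without Farahani: best allocation of the remaining 3 bidders over all 4 lots is Bakr→Lot D ($121), Watson→Lot A ($176), Novak→Lot E ($136), total $433.
VCG payment = (others' best without Farahani) − (others' welfare with Farahani) = 433 − 431 = $2.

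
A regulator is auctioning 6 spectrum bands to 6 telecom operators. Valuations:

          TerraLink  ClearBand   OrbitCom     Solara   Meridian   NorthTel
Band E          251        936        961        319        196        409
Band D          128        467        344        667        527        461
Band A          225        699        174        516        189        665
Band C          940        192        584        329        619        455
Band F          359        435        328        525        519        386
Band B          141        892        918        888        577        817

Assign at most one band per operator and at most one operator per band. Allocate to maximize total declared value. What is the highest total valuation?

Maximum total: $4645M

Optimal: TerraLink→Band C ($940M), ClearBand→Band E ($936M), OrbitCom→Band B ($918M), Solara→Band D ($667M), Meridian→Band F ($519M), NorthTel→Band A ($665M) — total 940+936+918+667+519+665 = $4645M.
Column-greedy (each band in turn goes to its best remaining operator) gives $4603M, worse by 42.
Next-best assignment: TerraLink→Band C, ClearBand→Band B, OrbitCom→Band E, Solara→Band D, Meridian→Band F, NorthTel→Band A = $4644M.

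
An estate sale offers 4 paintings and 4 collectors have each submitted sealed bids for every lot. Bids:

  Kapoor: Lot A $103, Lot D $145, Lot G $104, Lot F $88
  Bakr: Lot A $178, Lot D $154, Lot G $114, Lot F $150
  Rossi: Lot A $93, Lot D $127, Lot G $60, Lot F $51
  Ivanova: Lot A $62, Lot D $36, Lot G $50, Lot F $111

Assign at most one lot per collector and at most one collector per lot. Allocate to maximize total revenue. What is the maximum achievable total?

Max total: $520

Treat this as an assignment problem: match each collector to one lot.
Optimal: Kapoor→Lot G ($104), Bakr→Lot A ($178), Rossi→Lot D ($127), Ivanova→Lot F ($111) — total 104+178+127+111 = $520.
Next-best assignment: Kapoor→Lot D, Bakr→Lot A, Rossi→Lot G, Ivanova→Lot F = $494.
Swapping Ivanova↔Kapoor (Ivanova→Lot G $50, Kapoor→Lot F $88) loses 77.
Every other assignment is strictly worse.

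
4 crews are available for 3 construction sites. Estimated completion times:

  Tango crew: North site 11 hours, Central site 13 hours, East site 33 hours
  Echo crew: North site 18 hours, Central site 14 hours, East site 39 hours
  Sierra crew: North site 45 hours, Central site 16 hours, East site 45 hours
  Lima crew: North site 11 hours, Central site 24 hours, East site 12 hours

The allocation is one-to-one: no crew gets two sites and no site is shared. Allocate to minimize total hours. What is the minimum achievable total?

Optimal: Tango crew→North site (11 hours), Echo crew→Central site (14 hours), Lima crew→East site (12 hours) — total 11+14+12 = 37 hours.
Row-greedy (each crew in turn takes its cheapest remaining site) gives 70 hours, worse by 33.
Every other assignment is strictly worse.

Min total: 37 hours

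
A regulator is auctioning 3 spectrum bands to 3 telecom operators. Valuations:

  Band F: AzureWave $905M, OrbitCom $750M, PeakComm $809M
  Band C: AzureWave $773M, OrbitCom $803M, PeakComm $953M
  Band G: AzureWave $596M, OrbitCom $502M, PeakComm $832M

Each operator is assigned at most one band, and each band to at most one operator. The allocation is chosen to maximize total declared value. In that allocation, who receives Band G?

This is a one-to-one assignment (maximum-weight bipartite matching).
Optimal: AzureWave→Band F ($905M), OrbitCom→Band C ($803M), PeakComm→Band G ($832M) — total 905+803+832 = $2540M.
Max-entry greedy (repeatedly take the single best remaining cell) gives $2360M, worse by 180.
Next-best assignment: AzureWave→Band F, OrbitCom→Band G, PeakComm→Band C = $2360M.
No other one-to-one assignment exceeds $2540M.
PeakComm's own top band is Band C ($953M), but forcing PeakComm→Band C and reassigning the rest optimally gives only $2360M — worse by 180.

PeakComm receives Band G.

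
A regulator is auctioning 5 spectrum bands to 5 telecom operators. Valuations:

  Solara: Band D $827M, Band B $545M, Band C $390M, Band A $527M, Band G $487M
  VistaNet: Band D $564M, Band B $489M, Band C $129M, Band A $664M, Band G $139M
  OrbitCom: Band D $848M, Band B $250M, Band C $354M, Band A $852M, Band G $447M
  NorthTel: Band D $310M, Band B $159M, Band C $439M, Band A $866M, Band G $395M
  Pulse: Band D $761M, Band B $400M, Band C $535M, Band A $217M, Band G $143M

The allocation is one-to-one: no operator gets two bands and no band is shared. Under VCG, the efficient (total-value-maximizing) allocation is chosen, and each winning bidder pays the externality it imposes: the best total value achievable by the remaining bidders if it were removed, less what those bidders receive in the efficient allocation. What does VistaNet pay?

Efficient allocation: Solara→Band G ($487M), VistaNet→Band B ($489M), OrbitCom→Band D ($848M), NorthTel→Band A ($866M), Pulse→Band C ($535M); total welfare W = $3225M.
VistaNet receives Band B at value $489M, so the others get W − 489 = $2736M.
Without VistaNet: best allocation of the remaining 4 bidders over all 5 bands is Solara→Band B ($545M), OrbitCom→Band D ($848M), NorthTel→Band A ($866M), Pulse→Band C ($535M), total $2794M.
VCG payment = (others' best without VistaNet) − (others' welfare with VistaNet) = 2794 − 2736 = $58M.

VistaNet pays $58M.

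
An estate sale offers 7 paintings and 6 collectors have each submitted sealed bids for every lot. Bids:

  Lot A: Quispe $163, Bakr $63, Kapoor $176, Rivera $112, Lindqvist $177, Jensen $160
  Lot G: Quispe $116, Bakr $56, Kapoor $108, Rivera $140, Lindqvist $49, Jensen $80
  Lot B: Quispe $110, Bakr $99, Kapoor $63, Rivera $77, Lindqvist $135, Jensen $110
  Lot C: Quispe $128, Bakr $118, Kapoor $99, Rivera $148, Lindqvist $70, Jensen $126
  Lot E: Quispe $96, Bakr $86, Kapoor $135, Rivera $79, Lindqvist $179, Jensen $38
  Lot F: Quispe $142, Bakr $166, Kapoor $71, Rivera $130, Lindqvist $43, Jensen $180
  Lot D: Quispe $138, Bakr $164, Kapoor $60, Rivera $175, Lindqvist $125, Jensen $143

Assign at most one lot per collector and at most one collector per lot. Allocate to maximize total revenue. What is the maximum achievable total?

Max total: $967

Treat this as an assignment problem: match each collector to one lot.
Optimal: Quispe→Lot C ($128), Bakr→Lot D ($164), Kapoor→Lot A ($176), Rivera→Lot G ($140), Lindqvist→Lot E ($179), Jensen→Lot F ($180) — total 128+164+176+140+179+180 = $967.
Column-greedy (each lot in turn goes to its best remaining collector) gives $854, worse by 113.
Next-best assignment: Quispe→Lot G, Bakr→Lot D, Kapoor→Lot A, Rivera→Lot C, Lindqvist→Lot E, Jensen→Lot F = $963.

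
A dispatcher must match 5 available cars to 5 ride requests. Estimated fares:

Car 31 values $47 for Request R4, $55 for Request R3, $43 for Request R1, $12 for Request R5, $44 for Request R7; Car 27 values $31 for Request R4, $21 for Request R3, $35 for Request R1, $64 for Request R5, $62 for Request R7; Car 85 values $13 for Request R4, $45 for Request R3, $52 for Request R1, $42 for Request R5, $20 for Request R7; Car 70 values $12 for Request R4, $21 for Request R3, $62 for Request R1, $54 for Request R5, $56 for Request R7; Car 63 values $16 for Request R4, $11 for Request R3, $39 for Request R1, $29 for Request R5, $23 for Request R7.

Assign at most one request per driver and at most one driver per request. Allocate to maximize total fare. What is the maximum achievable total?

Max total: $251

Treat this as an assignment problem: match each driver to one request.
Optimal: Car 31→Request R4 ($47), Car 27→Request R5 ($64), Car 85→Request R3 ($45), Car 70→Request R7 ($56), Car 63→Request R1 ($39) — total 47+64+45+56+39 = $251.
Row-greedy (each driver in turn takes its best remaining request) gives $243, worse by 8.
Next-best assignment: Car 31→Request R4, Car 27→Request R7, Car 85→Request R3, Car 70→Request R5, Car 63→Request R1 = $247.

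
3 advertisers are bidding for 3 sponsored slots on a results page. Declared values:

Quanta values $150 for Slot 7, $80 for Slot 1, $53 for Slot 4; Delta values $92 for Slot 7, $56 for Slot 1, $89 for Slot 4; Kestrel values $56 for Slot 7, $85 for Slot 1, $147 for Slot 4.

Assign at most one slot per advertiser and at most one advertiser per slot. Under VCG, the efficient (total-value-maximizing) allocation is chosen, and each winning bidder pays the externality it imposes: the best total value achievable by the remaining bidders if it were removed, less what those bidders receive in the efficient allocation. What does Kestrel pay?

Kestrel pays $33.

Efficient allocation: Quanta→Slot 7 ($150), Delta→Slot 1 ($56), Kestrel→Slot 4 ($147); total welfare W = $353.
Kestrel receives Slot 4 at value $147, so the others get W − 147 = $206.
Without Kestrel: best allocation of the remaining 2 bidders over all 3 slots is Quanta→Slot 7 ($150), Delta→Slot 4 ($89), total $239.
VCG payment = (others' best without Kestrel) − (others' welfare with Kestrel) = 239 − 206 = $33.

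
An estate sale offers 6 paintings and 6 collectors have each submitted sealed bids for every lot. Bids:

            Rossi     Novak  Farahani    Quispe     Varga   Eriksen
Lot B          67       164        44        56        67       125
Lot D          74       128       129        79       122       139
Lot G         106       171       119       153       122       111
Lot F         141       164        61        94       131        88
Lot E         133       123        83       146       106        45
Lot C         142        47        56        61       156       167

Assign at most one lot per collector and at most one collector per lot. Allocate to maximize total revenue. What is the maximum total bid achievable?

Max total: $877

Optimal: Rossi→Lot E ($133), Novak→Lot B ($164), Farahani→Lot D ($129), Quispe→Lot G ($153), Varga→Lot F ($131), Eriksen→Lot C ($167) — total 133+164+129+153+131+167 = $877.
Max-entry greedy (repeatedly take the single best remaining cell) gives $821, worse by 56.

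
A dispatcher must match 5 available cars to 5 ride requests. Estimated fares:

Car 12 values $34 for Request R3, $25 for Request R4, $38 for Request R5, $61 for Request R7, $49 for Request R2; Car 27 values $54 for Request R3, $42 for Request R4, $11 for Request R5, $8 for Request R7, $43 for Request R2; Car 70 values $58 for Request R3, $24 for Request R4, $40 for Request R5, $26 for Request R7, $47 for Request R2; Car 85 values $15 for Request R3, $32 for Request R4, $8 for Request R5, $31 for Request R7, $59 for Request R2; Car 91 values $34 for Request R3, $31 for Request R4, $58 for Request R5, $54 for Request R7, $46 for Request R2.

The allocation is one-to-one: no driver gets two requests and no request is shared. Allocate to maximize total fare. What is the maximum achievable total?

Max total: $278

This is a one-to-one assignment (maximum-weight bipartite matching).
Optimal: Car 12→Request R7 ($61), Car 27→Request R4 ($42), Car 70→Request R3 ($58), Car 85→Request R2 ($59), Car 91→Request R5 ($58) — total 61+42+58+59+58 = $278.
Row-greedy (each driver in turn takes its best remaining request) gives $252, worse by 26.
Next-best assignment: Car 12→Request R7, Car 27→Request R3, Car 70→Request R4, Car 85→Request R2, Car 91→Request R5 = $256.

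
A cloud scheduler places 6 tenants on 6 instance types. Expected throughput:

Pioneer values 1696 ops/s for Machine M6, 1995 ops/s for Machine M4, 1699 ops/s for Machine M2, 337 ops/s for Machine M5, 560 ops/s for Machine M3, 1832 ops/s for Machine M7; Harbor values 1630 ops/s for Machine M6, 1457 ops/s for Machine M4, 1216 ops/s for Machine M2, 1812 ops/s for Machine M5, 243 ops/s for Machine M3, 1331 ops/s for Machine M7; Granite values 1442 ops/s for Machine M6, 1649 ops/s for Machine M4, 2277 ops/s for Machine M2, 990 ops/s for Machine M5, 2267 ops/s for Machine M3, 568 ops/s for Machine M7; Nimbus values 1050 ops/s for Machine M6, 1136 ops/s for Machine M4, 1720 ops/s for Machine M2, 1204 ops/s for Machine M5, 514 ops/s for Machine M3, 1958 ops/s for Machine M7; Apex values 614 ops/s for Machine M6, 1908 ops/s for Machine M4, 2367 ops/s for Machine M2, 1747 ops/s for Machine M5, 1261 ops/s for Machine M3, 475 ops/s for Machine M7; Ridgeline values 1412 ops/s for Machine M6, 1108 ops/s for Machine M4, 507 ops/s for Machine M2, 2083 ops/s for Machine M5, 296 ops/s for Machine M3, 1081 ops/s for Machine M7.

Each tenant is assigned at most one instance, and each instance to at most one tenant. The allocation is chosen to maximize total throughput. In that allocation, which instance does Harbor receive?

Optimal: Pioneer→Machine M4 (1995 ops/s), Harbor→Machine M6 (1630 ops/s), Granite→Machine M3 (2267 ops/s), Nimbus→Machine M7 (1958 ops/s), Apex→Machine M2 (2367 ops/s), Ridgeline→Machine M5 (2083 ops/s) — total 1995+1630+2267+1958+2367+2083 = 12300 ops/s.
Column-greedy (each instance in turn goes to its best remaining tenant) gives 9809 ops/s, worse by 2491.
Next-best assignment: Pioneer→Machine M6, Harbor→Machine M4, Granite→Machine M3, Nimbus→Machine M7, Apex→Machine M2, Ridgeline→Machine M5 = 11828 ops/s.
Every other assignment is strictly worse.
Harbor's own top instance is Machine M5 (1812 ops/s), but forcing Harbor→Machine M5 and reassigning the rest optimally gives only 11811 ops/s — worse by 489.

Harbor receives Machine M6.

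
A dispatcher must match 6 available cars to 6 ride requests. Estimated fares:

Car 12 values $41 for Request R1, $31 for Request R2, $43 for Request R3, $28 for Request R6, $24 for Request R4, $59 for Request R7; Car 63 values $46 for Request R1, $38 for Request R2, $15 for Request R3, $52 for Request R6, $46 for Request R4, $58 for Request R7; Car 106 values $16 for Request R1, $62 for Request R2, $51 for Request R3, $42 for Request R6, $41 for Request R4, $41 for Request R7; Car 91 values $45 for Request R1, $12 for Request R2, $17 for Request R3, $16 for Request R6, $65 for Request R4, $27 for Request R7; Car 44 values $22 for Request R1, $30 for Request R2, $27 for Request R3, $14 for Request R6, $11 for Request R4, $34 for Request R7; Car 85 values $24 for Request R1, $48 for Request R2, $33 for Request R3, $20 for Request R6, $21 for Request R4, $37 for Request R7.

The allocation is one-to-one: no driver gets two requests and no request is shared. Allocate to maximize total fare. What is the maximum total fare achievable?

Maximum total: $297

Treat this as an assignment problem: match each driver to one request.
Optimal: Car 12→Request R7 ($59), Car 63→Request R6 ($52), Car 106→Request R3 ($51), Car 91→Request R4 ($65), Car 44→Request R1 ($22), Car 85→Request R2 ($48) — total 59+52+51+65+22+48 = $297.
Max-entry greedy (repeatedly take the single best remaining cell) gives $293, worse by 4.
Next-best assignment: Car 12→Request R7, Car 63→Request R6, Car 106→Request R2, Car 91→Request R4, Car 44→Request R1, Car 85→Request R3 = $293.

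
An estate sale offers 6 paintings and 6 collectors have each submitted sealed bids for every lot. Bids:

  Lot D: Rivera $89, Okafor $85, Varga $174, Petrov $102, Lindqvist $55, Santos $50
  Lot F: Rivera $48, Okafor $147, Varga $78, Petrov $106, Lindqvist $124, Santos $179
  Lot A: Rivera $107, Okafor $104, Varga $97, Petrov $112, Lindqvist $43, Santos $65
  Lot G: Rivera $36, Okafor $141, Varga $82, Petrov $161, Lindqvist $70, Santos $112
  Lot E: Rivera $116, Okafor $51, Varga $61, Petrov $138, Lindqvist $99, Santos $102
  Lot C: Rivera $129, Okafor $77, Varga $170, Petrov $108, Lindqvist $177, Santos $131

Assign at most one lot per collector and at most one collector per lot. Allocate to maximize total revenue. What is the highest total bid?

Maximum total: $916

This is the linear assignment problem.
Optimal: Rivera→Lot A ($107), Okafor→Lot G ($141), Varga→Lot D ($174), Petrov→Lot E ($138), Lindqvist→Lot C ($177), Santos→Lot F ($179) — total 107+141+174+138+177+179 = $916.
Row-greedy (each collector in turn takes its best remaining lot) gives $775, worse by 141.
Next-best assignment: Rivera→Lot E, Okafor→Lot A, Varga→Lot D, Petrov→Lot G, Lindqvist→Lot C, Santos→Lot F = $911.
Checked against all permutations: $916 is optimal.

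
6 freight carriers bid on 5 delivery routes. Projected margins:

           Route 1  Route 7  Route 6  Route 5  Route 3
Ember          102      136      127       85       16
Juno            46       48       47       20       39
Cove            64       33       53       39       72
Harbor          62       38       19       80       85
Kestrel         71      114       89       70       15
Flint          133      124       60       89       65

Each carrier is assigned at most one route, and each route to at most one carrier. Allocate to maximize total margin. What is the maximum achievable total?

Max total: $526k

Optimal: Flint→Route 1 ($133k), Kestrel→Route 7 ($114k), Ember→Route 6 ($127k), Harbor→Route 5 ($80k), Cove→Route 3 ($72k) — total 133+114+127+80+72 = $526k.
Row-greedy (each carrier in turn takes its best remaining route) gives $406k, worse by 120.
Swapping Flint↔Ember (Flint→Route 6 $60k, Ember→Route 1 $102k) loses 98.
No other one-to-one assignment exceeds $526k.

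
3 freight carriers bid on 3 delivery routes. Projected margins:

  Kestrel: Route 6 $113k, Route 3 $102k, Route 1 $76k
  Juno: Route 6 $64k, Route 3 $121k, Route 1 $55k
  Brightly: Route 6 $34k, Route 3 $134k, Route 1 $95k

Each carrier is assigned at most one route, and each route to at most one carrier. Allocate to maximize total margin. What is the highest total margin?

Optimal: Kestrel→Route 6 ($113k), Juno→Route 3 ($121k), Brightly→Route 1 ($95k) — total 113+121+95 = $329k.
Max-entry greedy (repeatedly take the single best remaining cell) gives $302k, worse by 27.
Next-best assignment: Kestrel→Route 6, Juno→Route 1, Brightly→Route 3 = $302k.

Maximum total: $329k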